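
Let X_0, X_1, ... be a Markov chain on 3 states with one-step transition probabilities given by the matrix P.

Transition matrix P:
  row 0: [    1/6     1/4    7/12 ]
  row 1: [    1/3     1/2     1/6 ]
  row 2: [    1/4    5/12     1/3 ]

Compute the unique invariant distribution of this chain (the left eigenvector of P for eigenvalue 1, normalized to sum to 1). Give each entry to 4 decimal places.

π = [0.2621, 0.4069, 0.3310]

Balance equations π_j = Σ_i π_i·P[i][j]:
  π_0 = 1/6·π_0 + 1/3·π_1 + 1/4·π_2
  π_1 = 1/4·π_0 + 1/2·π_1 + 5/12·π_2
  normalize: π_0 + π_1 + π_2 = 1
Solving the linear system gives exactly π = [38/145, 59/145, 48/145].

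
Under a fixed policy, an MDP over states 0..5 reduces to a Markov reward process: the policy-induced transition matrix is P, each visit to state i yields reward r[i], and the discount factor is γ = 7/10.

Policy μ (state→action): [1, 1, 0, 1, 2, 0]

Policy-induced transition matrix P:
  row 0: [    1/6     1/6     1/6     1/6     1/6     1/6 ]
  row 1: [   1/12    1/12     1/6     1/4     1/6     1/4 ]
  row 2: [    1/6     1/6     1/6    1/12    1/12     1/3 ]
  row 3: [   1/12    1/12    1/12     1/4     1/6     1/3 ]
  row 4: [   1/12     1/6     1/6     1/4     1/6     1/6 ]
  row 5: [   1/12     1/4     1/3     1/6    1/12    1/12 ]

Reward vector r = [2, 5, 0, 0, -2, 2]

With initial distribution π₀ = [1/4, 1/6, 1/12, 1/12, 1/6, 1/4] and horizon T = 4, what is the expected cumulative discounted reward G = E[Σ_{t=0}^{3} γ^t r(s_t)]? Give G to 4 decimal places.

G = 3.2870

t=0: π = [0.2500, 0.1667, 0.0833, 0.0833, 0.1667, 0.2500], E[r] = 1.5000, γ^t·E[r] = 1.500000, running G = 1.500000
t=1: π = [0.1111, 0.1667, 0.2014, 0.1944, 0.1389, 0.1875], E[r] = 1.1528, γ^t·E[r] = 0.806944, running G = 2.306944
t=2: π = [0.1094, 0.1522, 0.1817, 0.1916, 0.1343, 0.2309], E[r] = 1.1730, γ^t·E[r] = 0.574786, running G = 2.881730
t=3: π = [0.1076, 0.1573, 0.1892, 0.1914, 0.1323, 0.2223], E[r] = 1.1816, γ^t·E[r] = 0.405278, running G = 3.287008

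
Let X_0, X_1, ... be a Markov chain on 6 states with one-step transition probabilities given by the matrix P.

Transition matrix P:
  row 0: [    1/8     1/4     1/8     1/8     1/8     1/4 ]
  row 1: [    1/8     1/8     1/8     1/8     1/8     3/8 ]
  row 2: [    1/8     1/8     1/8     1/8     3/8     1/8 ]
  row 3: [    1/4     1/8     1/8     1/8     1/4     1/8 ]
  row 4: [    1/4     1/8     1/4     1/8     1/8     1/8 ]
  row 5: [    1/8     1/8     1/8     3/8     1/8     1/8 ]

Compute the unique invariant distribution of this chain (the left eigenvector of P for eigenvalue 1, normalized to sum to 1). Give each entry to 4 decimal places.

Balance equations π_j = Σ_i π_i·P[i][j]:
  π_0 = 1/8·π_0 + 1/8·π_1 + 1/8·π_2 + 1/4·π_3 + 1/4·π_4 + 1/8·π_5
  π_1 = 1/4·π_0 + 1/8·π_1 + 1/8·π_2 + 1/8·π_3 + 1/8·π_4 + 1/8·π_5
  π_2 = 1/8·π_0 + 1/8·π_1 + 1/8·π_2 + 1/8·π_3 + 1/4·π_4 + 1/8·π_5
  π_3 = 1/8·π_0 + 1/8·π_1 + 1/8·π_2 + 1/8·π_3 + 1/8·π_4 + 3/8·π_5
  π_4 = 1/8·π_0 + 1/8·π_1 + 3/8·π_2 + 1/4·π_3 + 1/8·π_4 + 1/8·π_5
  normalize: π_0 + π_1 + π_2 + π_3 + π_4 + π_5 = 1
Solving the linear system gives exactly π = [1781/10523, 1538/10523, 3113/21046, 1796/10523, 1929/10523, 3845/21046].

π = [0.1692, 0.1462, 0.1479, 0.1707, 0.1833, 0.1827]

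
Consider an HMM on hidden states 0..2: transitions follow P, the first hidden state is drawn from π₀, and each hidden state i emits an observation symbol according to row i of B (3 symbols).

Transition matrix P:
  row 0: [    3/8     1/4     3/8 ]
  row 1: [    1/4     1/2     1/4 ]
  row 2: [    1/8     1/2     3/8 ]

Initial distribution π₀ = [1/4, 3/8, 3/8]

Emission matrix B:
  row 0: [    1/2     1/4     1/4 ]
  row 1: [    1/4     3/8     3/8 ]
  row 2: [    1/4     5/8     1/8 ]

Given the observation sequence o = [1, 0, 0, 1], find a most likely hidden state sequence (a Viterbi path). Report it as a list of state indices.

path = [2, 1, 0, 2]

t=0: δ = [6.250e-02, 1.406e-01, 2.344e-01]  (obs o_0=1)
t=1: δ = [1.758e-02, 2.930e-02, 2.197e-02]  ψ = [1, 2, 2]  (obs o_1=0)
t=2: δ = [3.662e-03, 3.662e-03, 2.060e-03]  ψ = [1, 1, 2]  (obs o_2=0)
t=3: δ = [3.433e-04, 6.866e-04, 8.583e-04]  ψ = [0, 1, 0]  (obs o_3=1)
backtrack: best end state = 2; path = [2, 1, 0, 2]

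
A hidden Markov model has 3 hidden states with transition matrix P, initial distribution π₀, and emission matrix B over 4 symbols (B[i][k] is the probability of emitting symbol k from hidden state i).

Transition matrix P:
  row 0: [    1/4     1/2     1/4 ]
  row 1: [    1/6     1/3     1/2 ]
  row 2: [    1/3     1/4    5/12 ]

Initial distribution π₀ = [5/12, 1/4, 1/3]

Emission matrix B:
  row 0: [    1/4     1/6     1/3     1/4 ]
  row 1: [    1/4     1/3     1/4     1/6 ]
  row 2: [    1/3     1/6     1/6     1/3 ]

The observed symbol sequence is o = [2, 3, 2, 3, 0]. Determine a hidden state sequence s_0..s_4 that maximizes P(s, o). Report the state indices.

t=0: δ = [1.389e-01, 6.250e-02, 5.556e-02]  (obs o_0=2)
t=1: δ = [8.681e-03, 1.157e-02, 1.157e-02]  ψ = [0, 0, 0]  (obs o_1=3)
t=2: δ = [1.286e-03, 1.085e-03, 9.645e-04]  ψ = [2, 0, 1]  (obs o_2=2)
t=3: δ = [8.038e-05, 1.072e-04, 1.808e-04]  ψ = [0, 0, 1]  (obs o_3=3)
t=4: δ = [1.507e-05, 1.130e-05, 2.512e-05]  ψ = [2, 2, 2]  (obs o_4=0)
backtrack: best end state = 2; path = [0, 0, 1, 2, 2]

path = [0, 0, 1, 2, 2]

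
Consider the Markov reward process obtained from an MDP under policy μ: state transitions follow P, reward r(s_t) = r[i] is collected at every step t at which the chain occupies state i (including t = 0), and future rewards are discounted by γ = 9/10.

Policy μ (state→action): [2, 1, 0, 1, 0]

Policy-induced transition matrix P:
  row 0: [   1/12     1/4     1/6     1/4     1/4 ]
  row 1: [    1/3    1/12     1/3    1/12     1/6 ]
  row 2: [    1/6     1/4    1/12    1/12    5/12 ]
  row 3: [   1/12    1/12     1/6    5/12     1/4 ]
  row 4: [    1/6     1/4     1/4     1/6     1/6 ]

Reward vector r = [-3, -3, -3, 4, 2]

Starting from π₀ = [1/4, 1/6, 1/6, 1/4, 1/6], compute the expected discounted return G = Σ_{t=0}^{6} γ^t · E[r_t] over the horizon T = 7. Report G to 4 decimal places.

t=0: π = [0.2500, 0.1667, 0.1667, 0.2500, 0.1667], E[r] = -0.4167, γ^t·E[r] = -0.416667, running G = -0.416667
t=1: π = [0.1528, 0.1806, 0.1944, 0.2222, 0.2500], E[r] = -0.1944, γ^t·E[r] = -0.175000, running G = -0.591667
t=2: π = [0.1655, 0.1829, 0.2014, 0.2037, 0.2465], E[r] = -0.3414, γ^t·E[r] = -0.276563, running G = -0.868229
t=3: π = [0.1664, 0.1856, 0.2009, 0.1994, 0.2478], E[r] = -0.3655, γ^t·E[r] = -0.266484, running G = -1.134714
t=4: π = [0.1671, 0.1858, 0.2015, 0.1982, 0.2474], E[r] = -0.3760, γ^t·E[r] = -0.246681, running G = -1.381394
t=5: π = [0.1672, 0.1860, 0.2015, 0.1979, 0.2475], E[r] = -0.3776, γ^t·E[r] = -0.222968, running G = -1.604363
t=6: π = [0.1672, 0.1860, 0.2015, 0.1978, 0.2475], E[r] = -0.3783, γ^t·E[r] = -0.201045, running G = -1.805408

G = -1.8054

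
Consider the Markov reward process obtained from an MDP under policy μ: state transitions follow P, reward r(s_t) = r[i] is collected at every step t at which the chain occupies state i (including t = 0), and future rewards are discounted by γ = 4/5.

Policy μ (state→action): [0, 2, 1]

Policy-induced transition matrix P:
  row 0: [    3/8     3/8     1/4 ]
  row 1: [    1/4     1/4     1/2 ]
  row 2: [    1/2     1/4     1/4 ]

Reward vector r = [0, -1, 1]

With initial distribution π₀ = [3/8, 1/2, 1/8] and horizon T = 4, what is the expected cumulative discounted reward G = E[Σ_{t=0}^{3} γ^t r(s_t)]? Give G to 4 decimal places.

G = -0.2786

t=0: π = [0.3750, 0.5000, 0.1250], E[r] = -0.3750, γ^t·E[r] = -0.375000, running G = -0.375000
t=1: π = [0.3281, 0.2969, 0.3750], E[r] = 0.0781, γ^t·E[r] = 0.062500, running G = -0.312500
t=2: π = [0.3848, 0.2910, 0.3242], E[r] = 0.0332, γ^t·E[r] = 0.021250, running G = -0.291250
t=3: π = [0.3792, 0.2981, 0.3228], E[r] = 0.0247, γ^t·E[r] = 0.012625, running G = -0.278625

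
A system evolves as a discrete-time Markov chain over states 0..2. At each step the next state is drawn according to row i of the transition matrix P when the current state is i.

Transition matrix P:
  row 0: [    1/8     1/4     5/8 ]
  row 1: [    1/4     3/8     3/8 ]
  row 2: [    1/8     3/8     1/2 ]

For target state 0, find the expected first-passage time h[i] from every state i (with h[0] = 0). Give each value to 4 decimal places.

First-step conditioning: h[0] = 0; for i ≠ 0, h[i] = 1 + Σ_k P[i][k]·h[k].
  h[1] = 1 + 3/8·h[1] + 3/8·h[2]
  h[2] = 1 + 3/8·h[1] + 1/2·h[2]
Solving the 2×2 linear system over states ≠ 0 gives exactly h = [0, 56/11, 64/11] (h[0] = 0 is the target).

h = [0.0000, 5.0909, 5.8182]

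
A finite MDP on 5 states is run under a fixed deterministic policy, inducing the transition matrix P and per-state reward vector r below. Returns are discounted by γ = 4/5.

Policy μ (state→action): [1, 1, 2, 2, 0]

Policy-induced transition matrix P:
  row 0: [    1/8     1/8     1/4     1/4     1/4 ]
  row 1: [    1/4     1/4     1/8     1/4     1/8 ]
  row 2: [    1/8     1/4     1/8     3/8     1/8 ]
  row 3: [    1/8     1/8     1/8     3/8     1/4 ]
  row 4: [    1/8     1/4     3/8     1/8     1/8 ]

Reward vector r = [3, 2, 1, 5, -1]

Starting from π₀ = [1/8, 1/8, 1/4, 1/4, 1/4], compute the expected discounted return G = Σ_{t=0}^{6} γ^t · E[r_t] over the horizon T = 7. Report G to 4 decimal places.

G = 8.6093

t=0: π = [0.1250, 0.1250, 0.2500, 0.2500, 0.2500], E[r] = 1.8750, γ^t·E[r] = 1.875000, running G = 1.875000
t=1: π = [0.1406, 0.2031, 0.2031, 0.2813, 0.1719], E[r] = 2.2656, γ^t·E[r] = 1.812500, running G = 3.687500
t=2: π = [0.1504, 0.1973, 0.1855, 0.2891, 0.1777], E[r] = 2.2988, γ^t·E[r] = 1.471250, running G = 5.158750
t=3: π = [0.1497, 0.1951, 0.1882, 0.2871, 0.1799], E[r] = 2.2830, γ^t·E[r] = 1.168875, running G = 6.327625
t=4: π = [0.1494, 0.1954, 0.1887, 0.2869, 0.1796], E[r] = 2.2827, γ^t·E[r] = 0.934988, running G = 7.262613
t=5: π = [0.1494, 0.1955, 0.1886, 0.2870, 0.1795], E[r] = 2.2832, γ^t·E[r] = 0.748174, running G = 8.010786
t=6: π = [0.1494, 0.1954, 0.1886, 0.2870, 0.1796], E[r] = 2.2832, γ^t·E[r] = 0.598533, running G = 8.609319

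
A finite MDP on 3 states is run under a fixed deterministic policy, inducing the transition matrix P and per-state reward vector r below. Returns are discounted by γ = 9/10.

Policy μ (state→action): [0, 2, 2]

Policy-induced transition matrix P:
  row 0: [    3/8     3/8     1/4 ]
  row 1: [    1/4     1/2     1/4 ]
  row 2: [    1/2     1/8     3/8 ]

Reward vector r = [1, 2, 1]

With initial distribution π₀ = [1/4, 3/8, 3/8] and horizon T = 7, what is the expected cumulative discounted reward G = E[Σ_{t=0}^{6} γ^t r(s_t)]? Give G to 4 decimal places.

G = 7.0331

t=0: π = [0.2500, 0.3750, 0.3750], E[r] = 1.3750, γ^t·E[r] = 1.375000, running G = 1.375000
t=1: π = [0.3750, 0.3281, 0.2969], E[r] = 1.3281, γ^t·E[r] = 1.195313, running G = 2.570313
t=2: π = [0.3711, 0.3418, 0.2871], E[r] = 1.3418, γ^t·E[r] = 1.086855, running G = 3.657168
t=3: π = [0.3682, 0.3459, 0.2859], E[r] = 1.3459, γ^t·E[r] = 0.981196, running G = 4.638364
t=4: π = [0.3675, 0.3468, 0.2857], E[r] = 1.3468, γ^t·E[r] = 0.883617, running G = 5.521980
t=5: π = [0.3674, 0.3469, 0.2857], E[r] = 1.3469, γ^t·E[r] = 0.795338, running G = 6.317318
t=6: π = [0.3674, 0.3469, 0.2857], E[r] = 1.3469, γ^t·E[r] = 0.715816, running G = 7.033135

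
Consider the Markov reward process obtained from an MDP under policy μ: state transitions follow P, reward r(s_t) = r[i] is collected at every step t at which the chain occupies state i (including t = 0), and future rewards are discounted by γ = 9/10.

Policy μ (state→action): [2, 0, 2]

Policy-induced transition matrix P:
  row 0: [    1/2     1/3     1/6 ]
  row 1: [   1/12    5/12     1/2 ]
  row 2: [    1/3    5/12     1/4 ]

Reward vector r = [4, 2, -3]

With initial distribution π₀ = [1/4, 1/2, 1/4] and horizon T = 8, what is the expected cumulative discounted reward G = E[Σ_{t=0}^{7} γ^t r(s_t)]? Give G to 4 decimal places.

G = 5.4427

t=0: π = [0.2500, 0.5000, 0.2500], E[r] = 1.2500, γ^t·E[r] = 1.250000, running G = 1.250000
t=1: π = [0.2500, 0.3958, 0.3542], E[r] = 0.7292, γ^t·E[r] = 0.656250, running G = 1.906250
t=2: π = [0.2760, 0.3958, 0.3281], E[r] = 0.9115, γ^t·E[r] = 0.738281, running G = 2.644531
t=3: π = [0.2804, 0.3937, 0.3260], E[r] = 0.9310, γ^t·E[r] = 0.678691, running G = 3.323223
t=4: π = [0.2816, 0.3933, 0.3251], E[r] = 0.9380, γ^t·E[r] = 0.615450, running G = 3.938672
t=5: π = [0.2819, 0.3932, 0.3249], E[r] = 0.9396, γ^t·E[r] = 0.554839, running G = 4.493511
t=6: π = [0.2820, 0.3932, 0.3248], E[r] = 0.9400, γ^t·E[r] = 0.499573, running G = 4.993085
t=7: π = [0.2820, 0.3932, 0.3248], E[r] = 0.9401, γ^t·E[r] = 0.449665, running G = 5.442750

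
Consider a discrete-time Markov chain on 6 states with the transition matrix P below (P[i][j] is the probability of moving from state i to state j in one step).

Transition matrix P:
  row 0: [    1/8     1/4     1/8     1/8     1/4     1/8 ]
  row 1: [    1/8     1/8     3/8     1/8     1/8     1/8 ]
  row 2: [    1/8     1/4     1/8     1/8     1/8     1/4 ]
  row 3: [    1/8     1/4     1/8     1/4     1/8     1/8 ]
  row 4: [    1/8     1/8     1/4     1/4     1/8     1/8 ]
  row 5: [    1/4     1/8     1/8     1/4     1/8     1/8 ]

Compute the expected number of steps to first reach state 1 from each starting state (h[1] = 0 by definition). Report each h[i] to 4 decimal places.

First-step conditioning: h[1] = 0; for i ≠ 1, h[i] = 1 + Σ_k P[i][k]·h[k].
  h[0] = 1 + 1/8·h[0] + 1/8·h[2] + 1/8·h[3] + 1/4·h[4] + 1/8·h[5]
  h[2] = 1 + 1/8·h[0] + 1/8·h[2] + 1/8·h[3] + 1/8·h[4] + 1/4·h[5]
  h[3] = 1 + 1/8·h[0] + 1/8·h[2] + 1/4·h[3] + 1/8·h[4] + 1/8·h[5]
  h[4] = 1 + 1/8·h[0] + 1/4·h[2] + 1/4·h[3] + 1/8·h[4] + 1/8·h[5]
  h[5] = 1 + 1/4·h[0] + 1/8·h[2] + 1/4·h[3] + 1/8·h[4] + 1/8·h[5]
Solving the 5×5 linear system over states ≠ 1 gives exactly h = [128/27, 0, 128/27, 14/3, 142/27, 142/27] (h[1] = 0 is the target).

h = [4.7407, 0.0000, 4.7407, 4.6667, 5.2593, 5.2593]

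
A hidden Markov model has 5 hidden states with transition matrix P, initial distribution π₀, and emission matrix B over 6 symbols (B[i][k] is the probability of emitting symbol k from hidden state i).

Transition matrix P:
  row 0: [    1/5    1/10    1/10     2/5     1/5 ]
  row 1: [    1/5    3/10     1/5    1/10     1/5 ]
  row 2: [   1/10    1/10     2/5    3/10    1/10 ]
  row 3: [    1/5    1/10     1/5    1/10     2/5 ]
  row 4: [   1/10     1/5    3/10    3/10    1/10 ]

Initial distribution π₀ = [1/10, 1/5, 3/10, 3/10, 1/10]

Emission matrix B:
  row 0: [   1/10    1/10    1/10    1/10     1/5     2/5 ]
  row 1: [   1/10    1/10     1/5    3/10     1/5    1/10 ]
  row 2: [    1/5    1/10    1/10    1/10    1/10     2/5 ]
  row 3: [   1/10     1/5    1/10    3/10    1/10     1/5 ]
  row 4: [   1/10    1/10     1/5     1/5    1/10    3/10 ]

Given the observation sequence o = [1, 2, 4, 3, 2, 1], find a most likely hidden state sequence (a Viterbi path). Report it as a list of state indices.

t=0: δ = [1.000e-02, 2.000e-02, 3.000e-02, 6.000e-02, 1.000e-02]  (obs o_0=1)
t=1: δ = [1.200e-03, 1.200e-03, 1.200e-03, 9.000e-04, 4.800e-03]  ψ = [3, 1, 2, 2, 3]  (obs o_1=2)
t=2: δ = [9.600e-05, 1.920e-04, 1.440e-04, 1.440e-04, 4.800e-05]  ψ = [4, 4, 4, 4, 4]  (obs o_2=4)
t=3: δ = [3.840e-06, 1.728e-05, 5.760e-06, 1.296e-05, 1.152e-05]  ψ = [1, 1, 2, 2, 3]  (obs o_3=3)
t=4: δ = [3.456e-07, 1.037e-06, 3.456e-07, 3.456e-07, 1.037e-06]  ψ = [1, 1, 1, 4, 3]  (obs o_4=2)
t=5: δ = [2.074e-08, 3.110e-08, 3.110e-08, 6.221e-08, 2.074e-08]  ψ = [1, 1, 4, 4, 1]  (obs o_5=1)
backtrack: best end state = 3; path = [3, 4, 2, 3, 4, 3]

path = [3, 4, 2, 3, 4, 3]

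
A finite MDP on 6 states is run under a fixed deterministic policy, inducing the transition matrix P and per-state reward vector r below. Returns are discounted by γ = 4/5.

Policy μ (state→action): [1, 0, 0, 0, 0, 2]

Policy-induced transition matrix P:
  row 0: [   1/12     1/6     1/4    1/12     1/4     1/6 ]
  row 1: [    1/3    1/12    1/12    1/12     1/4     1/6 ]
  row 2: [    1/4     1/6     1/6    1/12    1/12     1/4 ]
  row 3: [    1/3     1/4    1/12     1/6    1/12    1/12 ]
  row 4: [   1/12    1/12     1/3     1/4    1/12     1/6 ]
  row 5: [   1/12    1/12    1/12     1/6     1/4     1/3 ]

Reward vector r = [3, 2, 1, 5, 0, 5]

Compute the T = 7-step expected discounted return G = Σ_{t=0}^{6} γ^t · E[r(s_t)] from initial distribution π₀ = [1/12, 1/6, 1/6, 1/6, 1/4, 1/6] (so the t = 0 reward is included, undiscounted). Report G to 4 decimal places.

G = 10.4238

t=0: π = [0.0833, 0.1667, 0.1667, 0.1667, 0.2500, 0.1667], E[r] = 2.4167, γ^t·E[r] = 2.416667, running G = 2.416667
t=1: π = [0.1944, 0.1319, 0.1736, 0.1528, 0.1528, 0.1944], E[r] = 2.7569, γ^t·E[r] = 2.205556, running G = 4.622222
t=2: π = [0.1834, 0.1395, 0.1684, 0.1377, 0.1701, 0.2008], E[r] = 2.6904, γ^t·E[r] = 1.721852, running G = 6.344074
t=3: π = [0.1807, 0.1356, 0.1705, 0.1399, 0.1706, 0.2027], E[r] = 2.6968, γ^t·E[r] = 1.380741, running G = 7.724815
t=4: π = [0.1806, 0.1359, 0.1703, 0.1403, 0.1698, 0.2030], E[r] = 2.7006, γ^t·E[r] = 1.106163, running G = 8.830978
t=5: π = [0.1808, 0.1360, 0.1701, 0.1402, 0.1699, 0.2030], E[r] = 2.7006, γ^t·E[r] = 0.884928, running G = 9.715906
t=6: π = [0.1807, 0.1359, 0.1701, 0.1403, 0.1700, 0.2030], E[r] = 2.7004, γ^t·E[r] = 0.707903, running G = 10.423809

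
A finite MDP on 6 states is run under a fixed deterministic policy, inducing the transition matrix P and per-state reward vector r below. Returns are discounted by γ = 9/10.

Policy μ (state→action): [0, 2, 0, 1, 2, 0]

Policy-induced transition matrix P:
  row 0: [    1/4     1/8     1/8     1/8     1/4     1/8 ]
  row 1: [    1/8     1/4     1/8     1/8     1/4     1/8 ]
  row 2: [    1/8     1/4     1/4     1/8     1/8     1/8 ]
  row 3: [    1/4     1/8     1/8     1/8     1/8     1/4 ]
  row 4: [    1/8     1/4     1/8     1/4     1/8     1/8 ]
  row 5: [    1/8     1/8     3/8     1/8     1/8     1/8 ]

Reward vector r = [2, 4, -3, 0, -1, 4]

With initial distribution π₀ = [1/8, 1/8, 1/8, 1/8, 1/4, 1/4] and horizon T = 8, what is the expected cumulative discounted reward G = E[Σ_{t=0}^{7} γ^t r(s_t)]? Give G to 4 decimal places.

G = 5.5150

t=0: π = [0.1250, 0.1250, 0.1250, 0.1250, 0.2500, 0.2500], E[r] = 1.1250, γ^t·E[r] = 1.125000, running G = 1.125000
t=1: π = [0.1563, 0.1875, 0.2031, 0.1563, 0.1563, 0.1406], E[r] = 0.8594, γ^t·E[r] = 0.773438, running G = 1.898438
t=2: π = [0.1641, 0.1934, 0.1855, 0.1445, 0.1680, 0.1445], E[r] = 0.9551, γ^t·E[r] = 0.773613, running G = 2.672051
t=3: π = [0.1636, 0.1934, 0.1843, 0.1460, 0.1697, 0.1431], E[r] = 0.9502, γ^t·E[r] = 0.692692, running G = 3.364743
t=4: π = [0.1637, 0.1934, 0.1838, 0.1462, 0.1696, 0.1432], E[r] = 0.9530, γ^t·E[r] = 0.625285, running G = 3.990028
t=5: π = [0.1637, 0.1934, 0.1838, 0.1462, 0.1696, 0.1433], E[r] = 0.9530, γ^t·E[r] = 0.562736, running G = 4.552765
t=6: π = [0.1637, 0.1933, 0.1838, 0.1462, 0.1696, 0.1433], E[r] = 0.9530, γ^t·E[r] = 0.506444, running G = 5.059209
t=7: π = [0.1637, 0.1933, 0.1838, 0.1462, 0.1696, 0.1433], E[r] = 0.9530, γ^t·E[r] = 0.455799, running G = 5.515008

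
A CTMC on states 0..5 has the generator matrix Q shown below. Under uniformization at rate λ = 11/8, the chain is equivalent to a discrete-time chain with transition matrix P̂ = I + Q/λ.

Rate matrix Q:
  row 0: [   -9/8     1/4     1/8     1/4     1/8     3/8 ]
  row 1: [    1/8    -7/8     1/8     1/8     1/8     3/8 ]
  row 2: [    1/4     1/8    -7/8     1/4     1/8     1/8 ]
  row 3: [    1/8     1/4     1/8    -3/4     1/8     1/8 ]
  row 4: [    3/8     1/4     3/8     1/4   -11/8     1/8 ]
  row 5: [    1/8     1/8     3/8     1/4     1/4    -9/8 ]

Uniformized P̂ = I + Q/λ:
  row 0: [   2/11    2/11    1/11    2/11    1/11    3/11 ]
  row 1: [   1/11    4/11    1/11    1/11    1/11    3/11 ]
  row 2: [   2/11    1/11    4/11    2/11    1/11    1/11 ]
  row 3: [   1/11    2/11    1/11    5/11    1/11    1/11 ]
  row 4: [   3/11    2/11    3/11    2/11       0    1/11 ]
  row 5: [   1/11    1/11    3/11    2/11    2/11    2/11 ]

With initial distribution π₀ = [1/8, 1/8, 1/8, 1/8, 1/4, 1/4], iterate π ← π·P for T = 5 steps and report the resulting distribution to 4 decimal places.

t=0: π = [0.1250, 0.1250, 0.1250, 0.1250, 0.2500, 0.2500]
t=1: π = [0.1591, 0.1705, 0.2159, 0.2045, 0.0909, 0.1591]
t=2: π = [0.1415, 0.1787, 0.1952, 0.2221, 0.0971, 0.1653]
t=3: π = [0.1392, 0.1815, 0.1919, 0.2261, 0.0971, 0.1642]
t=4: π = [0.1387, 0.1825, 0.1907, 0.2270, 0.0970, 0.1641]
t=5: π = [0.1385, 0.1827, 0.1904, 0.2271, 0.0970, 0.1642]

π = [0.1385, 0.1827, 0.1904, 0.2271, 0.0970, 0.1642]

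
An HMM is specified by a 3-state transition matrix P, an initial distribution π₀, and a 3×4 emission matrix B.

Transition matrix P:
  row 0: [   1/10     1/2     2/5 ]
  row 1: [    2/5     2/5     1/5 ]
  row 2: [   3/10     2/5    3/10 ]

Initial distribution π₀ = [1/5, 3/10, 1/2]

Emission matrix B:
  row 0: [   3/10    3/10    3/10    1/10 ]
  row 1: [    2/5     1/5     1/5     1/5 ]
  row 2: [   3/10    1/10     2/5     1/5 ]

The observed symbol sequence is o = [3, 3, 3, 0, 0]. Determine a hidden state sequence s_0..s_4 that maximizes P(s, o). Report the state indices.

t=0: δ = [2.000e-02, 6.000e-02, 1.000e-01]  (obs o_0=3)
t=1: δ = [3.000e-03, 8.000e-03, 6.000e-03]  ψ = [2, 2, 2]  (obs o_1=3)
t=2: δ = [3.200e-04, 6.400e-04, 3.600e-04]  ψ = [1, 1, 2]  (obs o_2=3)
t=3: δ = [7.680e-05, 1.024e-04, 3.840e-05]  ψ = [1, 1, 0]  (obs o_3=0)
t=4: δ = [1.229e-05, 1.638e-05, 9.216e-06]  ψ = [1, 1, 0]  (obs o_4=0)
backtrack: best end state = 1; path = [2, 1, 1, 1, 1]

path = [2, 1, 1, 1, 1]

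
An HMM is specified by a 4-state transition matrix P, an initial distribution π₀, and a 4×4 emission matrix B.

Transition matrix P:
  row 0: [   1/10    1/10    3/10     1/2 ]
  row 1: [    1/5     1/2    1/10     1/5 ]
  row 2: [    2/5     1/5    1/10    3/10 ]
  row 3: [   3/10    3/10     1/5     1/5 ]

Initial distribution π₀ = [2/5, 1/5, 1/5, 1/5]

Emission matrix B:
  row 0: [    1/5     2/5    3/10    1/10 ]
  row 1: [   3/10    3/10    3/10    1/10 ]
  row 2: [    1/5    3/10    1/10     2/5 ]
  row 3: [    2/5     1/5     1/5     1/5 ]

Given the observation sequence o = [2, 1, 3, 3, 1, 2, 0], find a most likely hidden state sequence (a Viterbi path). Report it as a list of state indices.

t=0: δ = [1.200e-01, 6.000e-02, 2.000e-02, 4.000e-02]  (obs o_0=2)
t=1: δ = [4.800e-03, 9.000e-03, 1.080e-02, 1.200e-02]  ψ = [0, 1, 0, 0]  (obs o_1=1)
t=2: δ = [4.320e-04, 4.500e-04, 9.600e-04, 6.480e-04]  ψ = [2, 1, 3, 2]  (obs o_2=3)
t=3: δ = [3.840e-05, 2.250e-05, 5.184e-05, 5.760e-05]  ψ = [2, 1, 0, 2]  (obs o_3=3)
t=4: δ = [8.294e-06, 5.184e-06, 3.456e-06, 3.840e-06]  ψ = [2, 3, 0, 0]  (obs o_4=1)
t=5: δ = [4.147e-07, 7.776e-07, 2.488e-07, 8.294e-07]  ψ = [2, 1, 0, 0]  (obs o_5=2)
t=6: δ = [4.977e-08, 1.166e-07, 3.318e-08, 8.294e-08]  ψ = [3, 1, 3, 0]  (obs o_6=0)
backtrack: best end state = 1; path = [0, 3, 2, 3, 1, 1, 1]

path = [0, 3, 2, 3, 1, 1, 1]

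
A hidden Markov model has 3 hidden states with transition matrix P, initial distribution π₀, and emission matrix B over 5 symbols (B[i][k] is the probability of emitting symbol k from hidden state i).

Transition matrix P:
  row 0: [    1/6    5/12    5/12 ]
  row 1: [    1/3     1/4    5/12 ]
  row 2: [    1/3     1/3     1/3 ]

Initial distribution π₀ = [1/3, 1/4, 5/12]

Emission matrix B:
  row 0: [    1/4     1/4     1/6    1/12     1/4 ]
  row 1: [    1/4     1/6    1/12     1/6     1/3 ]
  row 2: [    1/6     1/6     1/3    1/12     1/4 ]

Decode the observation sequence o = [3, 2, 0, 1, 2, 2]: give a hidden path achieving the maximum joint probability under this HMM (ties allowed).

t=0: δ = [2.778e-02, 4.167e-02, 3.472e-02]  (obs o_0=3)
t=1: δ = [2.315e-03, 9.645e-04, 5.787e-03]  ψ = [1, 0, 1]  (obs o_1=2)
t=2: δ = [4.823e-04, 4.823e-04, 3.215e-04]  ψ = [2, 2, 2]  (obs o_2=0)
t=3: δ = [4.019e-05, 3.349e-05, 3.349e-05]  ψ = [1, 0, 0]  (obs o_3=1)
t=4: δ = [1.861e-06, 1.395e-06, 5.582e-06]  ψ = [1, 0, 0]  (obs o_4=2)
t=5: δ = [3.101e-07, 1.550e-07, 6.202e-07]  ψ = [2, 2, 2]  (obs o_5=2)
backtrack: best end state = 2; path = [1, 2, 1, 0, 2, 2]

path = [1, 2, 1, 0, 2, 2]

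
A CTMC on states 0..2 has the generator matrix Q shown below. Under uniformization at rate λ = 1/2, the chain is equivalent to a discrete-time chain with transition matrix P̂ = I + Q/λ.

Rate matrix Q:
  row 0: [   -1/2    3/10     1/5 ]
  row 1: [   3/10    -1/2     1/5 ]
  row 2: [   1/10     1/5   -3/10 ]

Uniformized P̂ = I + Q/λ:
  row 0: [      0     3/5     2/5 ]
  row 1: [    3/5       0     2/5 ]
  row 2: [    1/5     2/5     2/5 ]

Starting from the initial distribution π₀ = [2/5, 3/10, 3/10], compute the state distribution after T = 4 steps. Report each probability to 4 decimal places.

π = [0.2826, 0.3174, 0.4000]

t=0: π = [0.4000, 0.3000, 0.3000]
t=1: π = [0.2400, 0.3600, 0.4000]
t=2: π = [0.2960, 0.3040, 0.4000]
t=3: π = [0.2624, 0.3376, 0.4000]
t=4: π = [0.2826, 0.3174, 0.4000]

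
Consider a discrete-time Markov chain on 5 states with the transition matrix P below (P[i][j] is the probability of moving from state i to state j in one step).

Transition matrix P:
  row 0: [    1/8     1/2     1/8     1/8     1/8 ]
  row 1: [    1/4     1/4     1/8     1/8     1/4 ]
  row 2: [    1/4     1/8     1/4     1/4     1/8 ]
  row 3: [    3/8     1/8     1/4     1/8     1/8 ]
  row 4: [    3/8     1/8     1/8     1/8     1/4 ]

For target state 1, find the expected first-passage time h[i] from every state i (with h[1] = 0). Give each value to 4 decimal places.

First-step conditioning: h[1] = 0; for i ≠ 1, h[i] = 1 + Σ_k P[i][k]·h[k].
  h[0] = 1 + 1/8·h[0] + 1/8·h[2] + 1/8·h[3] + 1/8·h[4]
  h[2] = 1 + 1/4·h[0] + 1/4·h[2] + 1/4·h[3] + 1/8·h[4]
  h[3] = 1 + 3/8·h[0] + 1/4·h[2] + 1/8·h[3] + 1/8·h[4]
  h[4] = 1 + 3/8·h[0] + 1/8·h[2] + 1/8·h[3] + 1/4·h[4]
Solving the 4×4 linear system over states ≠ 1 gives exactly h = [1540/509, 0, 2296/509, 2212/509, 2200/509] (h[1] = 0 is the target).

h = [3.0255, 0.0000, 4.5108, 4.3458, 4.3222]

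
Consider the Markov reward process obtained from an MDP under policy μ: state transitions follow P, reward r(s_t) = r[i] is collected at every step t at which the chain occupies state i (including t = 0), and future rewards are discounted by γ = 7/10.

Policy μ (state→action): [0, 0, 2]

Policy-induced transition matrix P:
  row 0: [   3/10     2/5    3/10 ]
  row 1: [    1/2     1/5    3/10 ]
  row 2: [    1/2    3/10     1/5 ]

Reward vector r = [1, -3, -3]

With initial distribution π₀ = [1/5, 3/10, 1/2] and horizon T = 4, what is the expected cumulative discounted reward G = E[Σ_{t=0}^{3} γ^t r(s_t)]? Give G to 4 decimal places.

t=0: π = [0.2000, 0.3000, 0.5000], E[r] = -2.2000, γ^t·E[r] = -2.200000, running G = -2.200000
t=1: π = [0.4600, 0.2900, 0.2500], E[r] = -1.1600, γ^t·E[r] = -0.812000, running G = -3.012000
t=2: π = [0.4080, 0.3170, 0.2750], E[r] = -1.3680, γ^t·E[r] = -0.670320, running G = -3.682320
t=3: π = [0.4184, 0.3091, 0.2725], E[r] = -1.3264, γ^t·E[r] = -0.454955, running G = -4.137275

G = -4.1373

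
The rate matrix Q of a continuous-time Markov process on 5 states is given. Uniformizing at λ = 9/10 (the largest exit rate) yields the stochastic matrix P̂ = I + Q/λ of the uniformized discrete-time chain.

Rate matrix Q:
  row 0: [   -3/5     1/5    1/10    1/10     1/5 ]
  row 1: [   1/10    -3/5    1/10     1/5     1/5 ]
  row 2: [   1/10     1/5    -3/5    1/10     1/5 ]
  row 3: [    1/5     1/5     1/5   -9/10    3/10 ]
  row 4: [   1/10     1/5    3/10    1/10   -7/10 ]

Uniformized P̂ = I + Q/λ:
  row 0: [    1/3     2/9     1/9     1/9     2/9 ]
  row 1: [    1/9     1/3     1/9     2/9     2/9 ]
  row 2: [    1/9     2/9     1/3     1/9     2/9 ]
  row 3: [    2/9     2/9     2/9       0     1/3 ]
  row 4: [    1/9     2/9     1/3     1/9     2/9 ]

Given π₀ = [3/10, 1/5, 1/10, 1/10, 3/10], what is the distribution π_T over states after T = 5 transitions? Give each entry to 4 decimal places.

π = [0.1608, 0.2500, 0.2281, 0.1250, 0.2361]

t=0: π = [0.3000, 0.2000, 0.1000, 0.1000, 0.3000]
t=1: π = [0.1889, 0.2444, 0.2111, 0.1222, 0.2333]
t=2: π = [0.1667, 0.2494, 0.2235, 0.1247, 0.2358]
t=3: π = [0.1620, 0.2499, 0.2270, 0.1250, 0.2361]
t=4: π = [0.1610, 0.2500, 0.2279, 0.1250, 0.2361]
t=5: π = [0.1608, 0.2500, 0.2281, 0.1250, 0.2361]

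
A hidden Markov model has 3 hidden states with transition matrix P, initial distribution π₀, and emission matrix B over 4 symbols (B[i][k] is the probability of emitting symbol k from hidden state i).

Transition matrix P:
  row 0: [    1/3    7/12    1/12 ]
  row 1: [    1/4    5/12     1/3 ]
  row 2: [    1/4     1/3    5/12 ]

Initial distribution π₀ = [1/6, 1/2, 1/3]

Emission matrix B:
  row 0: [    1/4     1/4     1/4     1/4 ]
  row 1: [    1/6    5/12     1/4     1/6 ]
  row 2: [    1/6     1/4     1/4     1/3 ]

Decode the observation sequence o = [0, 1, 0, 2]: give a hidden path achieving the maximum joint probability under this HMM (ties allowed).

t=0: δ = [4.167e-02, 8.333e-02, 5.556e-02]  (obs o_0=0)
t=1: δ = [5.208e-03, 1.447e-02, 6.944e-03]  ψ = [1, 1, 1]  (obs o_1=1)
t=2: δ = [9.042e-04, 1.005e-03, 8.038e-04]  ψ = [1, 1, 1]  (obs o_2=0)
t=3: δ = [7.535e-05, 1.319e-04, 8.372e-05]  ψ = [0, 0, 1]  (obs o_3=2)
backtrack: best end state = 1; path = [1, 1, 0, 1]

path = [1, 1, 0, 1]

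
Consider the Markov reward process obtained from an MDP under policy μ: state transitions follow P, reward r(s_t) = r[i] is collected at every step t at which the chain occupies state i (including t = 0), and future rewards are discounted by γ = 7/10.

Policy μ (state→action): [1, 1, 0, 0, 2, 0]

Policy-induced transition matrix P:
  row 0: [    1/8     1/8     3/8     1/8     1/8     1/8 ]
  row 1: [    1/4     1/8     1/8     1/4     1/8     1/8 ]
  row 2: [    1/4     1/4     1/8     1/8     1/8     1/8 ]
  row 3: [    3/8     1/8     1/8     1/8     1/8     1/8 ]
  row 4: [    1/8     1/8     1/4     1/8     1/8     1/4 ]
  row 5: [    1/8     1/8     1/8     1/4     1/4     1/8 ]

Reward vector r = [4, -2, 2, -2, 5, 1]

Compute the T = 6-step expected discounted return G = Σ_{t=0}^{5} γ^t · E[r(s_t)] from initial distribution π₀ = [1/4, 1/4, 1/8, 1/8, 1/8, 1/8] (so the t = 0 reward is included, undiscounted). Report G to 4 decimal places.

t=0: π = [0.2500, 0.2500, 0.1250, 0.1250, 0.1250, 0.1250], E[r] = 1.2500, γ^t·E[r] = 1.250000, running G = 1.250000
t=1: π = [0.2031, 0.1406, 0.2031, 0.1719, 0.1406, 0.1406], E[r] = 1.4375, γ^t·E[r] = 1.006250, running G = 2.256250
t=2: π = [0.2109, 0.1504, 0.1934, 0.1602, 0.1426, 0.1426], E[r] = 1.4648, γ^t·E[r] = 0.717773, running G = 2.974023
t=3: π = [0.2080, 0.1492, 0.1956, 0.1616, 0.1428, 0.1428], E[r] = 1.4585, γ^t·E[r] = 0.500264, running G = 3.474288
t=4: π = [0.2085, 0.1494, 0.1949, 0.1615, 0.1429, 0.1429], E[r] = 1.4589, γ^t·E[r] = 0.350287, running G = 3.824575
t=5: π = [0.2084, 0.1494, 0.1950, 0.1615, 0.1429, 0.1429], E[r] = 1.4590, γ^t·E[r] = 0.245208, running G = 4.069783

G = 4.0698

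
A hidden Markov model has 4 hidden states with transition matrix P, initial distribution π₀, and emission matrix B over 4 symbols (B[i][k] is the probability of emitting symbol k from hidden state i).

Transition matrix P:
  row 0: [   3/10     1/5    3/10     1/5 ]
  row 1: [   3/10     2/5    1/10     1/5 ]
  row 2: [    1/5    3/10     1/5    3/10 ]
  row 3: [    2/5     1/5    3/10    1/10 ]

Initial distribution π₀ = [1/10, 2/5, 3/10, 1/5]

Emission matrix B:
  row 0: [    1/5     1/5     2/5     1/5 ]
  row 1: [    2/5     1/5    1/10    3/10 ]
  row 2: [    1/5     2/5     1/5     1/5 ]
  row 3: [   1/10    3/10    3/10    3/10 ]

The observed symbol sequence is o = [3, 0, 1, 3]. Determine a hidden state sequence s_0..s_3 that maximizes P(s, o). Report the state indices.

path = [1, 1, 1, 1]

t=0: δ = [2.000e-02, 1.200e-01, 6.000e-02, 6.000e-02]  (obs o_0=3)
t=1: δ = [7.200e-03, 1.920e-02, 3.600e-03, 2.400e-03]  ψ = [1, 1, 3, 1]  (obs o_1=0)
t=2: δ = [1.152e-03, 1.536e-03, 8.640e-04, 1.152e-03]  ψ = [1, 1, 0, 1]  (obs o_2=1)
t=3: δ = [9.216e-05, 1.843e-04, 6.912e-05, 9.216e-05]  ψ = [1, 1, 0, 1]  (obs o_3=3)
backtrack: best end state = 1; path = [1, 1, 1, 1]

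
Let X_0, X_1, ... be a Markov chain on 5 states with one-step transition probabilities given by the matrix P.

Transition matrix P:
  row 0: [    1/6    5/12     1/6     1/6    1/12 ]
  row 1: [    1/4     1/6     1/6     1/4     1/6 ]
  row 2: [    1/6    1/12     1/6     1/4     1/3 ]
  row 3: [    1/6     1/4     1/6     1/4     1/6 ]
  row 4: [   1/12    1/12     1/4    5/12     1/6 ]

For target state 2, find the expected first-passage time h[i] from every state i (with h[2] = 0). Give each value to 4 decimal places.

h = [5.6152, 5.5787, 0.0000, 5.5757, 5.1072]

First-step conditioning: h[2] = 0; for i ≠ 2, h[i] = 1 + Σ_k P[i][k]·h[k].
  h[0] = 1 + 1/6·h[0] + 5/12·h[1] + 1/6·h[3] + 1/12·h[4]
  h[1] = 1 + 1/4·h[0] + 1/6·h[1] + 1/4·h[3] + 1/6·h[4]
  h[3] = 1 + 1/6·h[0] + 1/4·h[1] + 1/4·h[3] + 1/6·h[4]
  h[4] = 1 + 1/12·h[0] + 1/12·h[1] + 5/12·h[3] + 1/6·h[4]
Solving the 4×4 linear system over states ≠ 2 gives exactly h = [7384/1315, 7336/1315, 0, 7332/1315, 6716/1315] (h[2] = 0 is the target).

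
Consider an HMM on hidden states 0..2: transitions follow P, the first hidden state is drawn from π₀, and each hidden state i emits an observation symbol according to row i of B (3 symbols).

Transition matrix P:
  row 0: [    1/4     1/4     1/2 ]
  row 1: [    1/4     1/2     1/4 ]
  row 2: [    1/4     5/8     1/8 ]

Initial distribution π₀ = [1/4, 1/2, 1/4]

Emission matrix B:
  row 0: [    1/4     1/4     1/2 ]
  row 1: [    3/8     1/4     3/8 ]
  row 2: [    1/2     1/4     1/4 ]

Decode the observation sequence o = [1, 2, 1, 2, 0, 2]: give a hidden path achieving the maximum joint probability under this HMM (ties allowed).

t=0: δ = [6.250e-02, 1.250e-01, 6.250e-02]  (obs o_0=1)
t=1: δ = [1.562e-02, 2.344e-02, 7.812e-03]  ψ = [1, 1, 0]  (obs o_1=2)
t=2: δ = [1.465e-03, 2.930e-03, 1.953e-03]  ψ = [1, 1, 0]  (obs o_2=1)
t=3: δ = [3.662e-04, 5.493e-04, 1.831e-04]  ψ = [1, 1, 0]  (obs o_3=2)
t=4: δ = [3.433e-05, 1.030e-04, 9.155e-05]  ψ = [1, 1, 0]  (obs o_4=0)
t=5: δ = [1.287e-05, 2.146e-05, 6.437e-06]  ψ = [1, 2, 1]  (obs o_5=2)
backtrack: best end state = 1; path = [1, 1, 1, 0, 2, 1]

path = [1, 1, 1, 0, 2, 1]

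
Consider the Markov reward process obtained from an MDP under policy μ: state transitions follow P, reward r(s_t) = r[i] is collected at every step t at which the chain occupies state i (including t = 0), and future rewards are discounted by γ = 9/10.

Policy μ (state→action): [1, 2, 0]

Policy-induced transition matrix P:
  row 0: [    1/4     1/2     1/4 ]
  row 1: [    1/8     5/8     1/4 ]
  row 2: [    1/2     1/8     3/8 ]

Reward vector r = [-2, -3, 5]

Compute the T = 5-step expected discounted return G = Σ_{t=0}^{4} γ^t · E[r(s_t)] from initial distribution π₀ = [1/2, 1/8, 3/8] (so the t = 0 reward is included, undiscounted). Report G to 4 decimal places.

t=0: π = [0.5000, 0.1250, 0.3750], E[r] = 0.5000, γ^t·E[r] = 0.500000, running G = 0.500000
t=1: π = [0.3281, 0.3750, 0.2969], E[r] = -0.2969, γ^t·E[r] = -0.267188, running G = 0.232813
t=2: π = [0.2773, 0.4355, 0.2871], E[r] = -0.4258, γ^t·E[r] = -0.344883, running G = -0.112070
t=3: π = [0.2673, 0.4468, 0.2859], E[r] = -0.4456, γ^t·E[r] = -0.324811, running G = -0.436881
t=4: π = [0.2656, 0.4486, 0.2857], E[r] = -0.4485, γ^t·E[r] = -0.294252, running G = -0.731133

G = -0.7311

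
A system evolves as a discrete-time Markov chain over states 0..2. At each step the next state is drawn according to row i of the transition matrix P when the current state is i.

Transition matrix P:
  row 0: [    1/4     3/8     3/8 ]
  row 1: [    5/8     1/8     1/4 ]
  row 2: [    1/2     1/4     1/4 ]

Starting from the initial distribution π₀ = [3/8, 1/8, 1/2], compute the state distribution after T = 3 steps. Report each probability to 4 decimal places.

t=0: π = [0.3750, 0.1250, 0.5000]
t=1: π = [0.4219, 0.2813, 0.2969]
t=2: π = [0.4297, 0.2676, 0.3027]
t=3: π = [0.4260, 0.2703, 0.3037]

π = [0.4260, 0.2703, 0.3037]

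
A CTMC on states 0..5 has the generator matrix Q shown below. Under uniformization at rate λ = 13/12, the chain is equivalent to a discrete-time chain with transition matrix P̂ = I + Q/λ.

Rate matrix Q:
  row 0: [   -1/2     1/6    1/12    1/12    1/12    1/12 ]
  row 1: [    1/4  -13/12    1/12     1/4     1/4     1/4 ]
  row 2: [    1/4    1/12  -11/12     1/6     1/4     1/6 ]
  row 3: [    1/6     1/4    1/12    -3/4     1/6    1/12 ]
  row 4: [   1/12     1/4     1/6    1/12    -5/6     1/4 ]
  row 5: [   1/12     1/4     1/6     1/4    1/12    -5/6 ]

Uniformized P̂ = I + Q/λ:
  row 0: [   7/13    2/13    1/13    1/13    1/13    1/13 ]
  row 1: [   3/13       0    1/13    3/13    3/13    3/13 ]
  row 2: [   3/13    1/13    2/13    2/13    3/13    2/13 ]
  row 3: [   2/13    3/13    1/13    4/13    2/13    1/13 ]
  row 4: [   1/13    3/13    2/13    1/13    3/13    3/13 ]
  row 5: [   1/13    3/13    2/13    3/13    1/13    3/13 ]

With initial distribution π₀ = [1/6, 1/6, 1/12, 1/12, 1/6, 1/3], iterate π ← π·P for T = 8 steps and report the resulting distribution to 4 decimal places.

π = [0.2442, 0.1586, 0.1095, 0.1743, 0.1555, 0.1580]

t=0: π = [0.1667, 0.1667, 0.0833, 0.0833, 0.1667, 0.3333]
t=1: π = [0.1987, 0.1667, 0.1218, 0.1795, 0.1474, 0.1859]
t=2: π = [0.2268, 0.1583, 0.1119, 0.1820, 0.1578, 0.1632]
t=3: π = [0.2372, 0.1596, 0.1102, 0.1770, 0.1568, 0.1593]
t=4: π = [0.2415, 0.1587, 0.1097, 0.1753, 0.1562, 0.1586]
t=5: π = [0.2432, 0.1587, 0.1096, 0.1746, 0.1557, 0.1582]
t=6: π = [0.2439, 0.1586, 0.1095, 0.1744, 0.1556, 0.1581]
t=7: π = [0.2441, 0.1586, 0.1095, 0.1743, 0.1555, 0.1580]
t=8: π = [0.2442, 0.1586, 0.1095, 0.1743, 0.1555, 0.1580]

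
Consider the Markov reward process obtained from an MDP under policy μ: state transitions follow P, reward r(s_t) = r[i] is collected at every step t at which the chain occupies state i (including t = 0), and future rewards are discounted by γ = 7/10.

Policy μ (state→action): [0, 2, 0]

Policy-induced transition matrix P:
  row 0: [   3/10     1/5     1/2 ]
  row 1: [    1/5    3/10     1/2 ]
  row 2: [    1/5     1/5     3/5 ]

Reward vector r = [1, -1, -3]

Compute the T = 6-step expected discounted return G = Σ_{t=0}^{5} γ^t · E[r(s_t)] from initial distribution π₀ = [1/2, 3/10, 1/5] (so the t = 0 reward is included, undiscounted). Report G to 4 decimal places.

G = -3.5399

t=0: π = [0.5000, 0.3000, 0.2000], E[r] = -0.4000, γ^t·E[r] = -0.400000, running G = -0.400000
t=1: π = [0.2500, 0.2300, 0.5200], E[r] = -1.5400, γ^t·E[r] = -1.078000, running G = -1.478000
t=2: π = [0.2250, 0.2230, 0.5520], E[r] = -1.6540, γ^t·E[r] = -0.810460, running G = -2.288460
t=3: π = [0.2225, 0.2223, 0.5552], E[r] = -1.6654, γ^t·E[r] = -0.571232, running G = -2.859692
t=4: π = [0.2223, 0.2222, 0.5555], E[r] = -1.6665, γ^t·E[r] = -0.400136, running G = -3.259828
t=5: π = [0.2222, 0.2222, 0.5556], E[r] = -1.6667, γ^t·E[r] = -0.280115, running G = -3.539943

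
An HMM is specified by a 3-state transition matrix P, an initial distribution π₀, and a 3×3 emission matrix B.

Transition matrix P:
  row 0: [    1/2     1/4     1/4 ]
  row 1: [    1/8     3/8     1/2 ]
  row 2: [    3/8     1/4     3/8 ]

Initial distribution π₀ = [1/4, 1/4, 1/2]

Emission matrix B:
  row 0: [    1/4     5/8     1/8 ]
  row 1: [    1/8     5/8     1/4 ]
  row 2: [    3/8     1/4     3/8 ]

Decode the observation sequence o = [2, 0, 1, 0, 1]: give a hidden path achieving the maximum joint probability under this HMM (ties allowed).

path = [2, 2, 0, 0, 0]

t=0: δ = [3.125e-02, 6.250e-02, 1.875e-01]  (obs o_0=2)
t=1: δ = [1.758e-02, 5.859e-03, 2.637e-02]  ψ = [2, 2, 2]  (obs o_1=0)
t=2: δ = [6.180e-03, 4.120e-03, 2.472e-03]  ψ = [2, 2, 2]  (obs o_2=1)
t=3: δ = [7.725e-04, 1.931e-04, 7.725e-04]  ψ = [0, 0, 1]  (obs o_3=0)
t=4: δ = [2.414e-04, 1.207e-04, 7.242e-05]  ψ = [0, 0, 2]  (obs o_4=1)
backtrack: best end state = 0; path = [2, 2, 0, 0, 0]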